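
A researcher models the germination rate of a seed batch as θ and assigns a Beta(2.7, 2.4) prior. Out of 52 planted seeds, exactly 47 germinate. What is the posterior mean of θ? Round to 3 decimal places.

Observing 47 successes and 5 failures updates Beta(2.7, 2.4) by adding the success and failure counts to the two shape parameters: α = 2.7+47 = 49.7, β = 2.4+5 = 7.4.
E[θ | data] = 49.7/(49.7+7.4) = 0.870.

Posterior mean ≈ 0.870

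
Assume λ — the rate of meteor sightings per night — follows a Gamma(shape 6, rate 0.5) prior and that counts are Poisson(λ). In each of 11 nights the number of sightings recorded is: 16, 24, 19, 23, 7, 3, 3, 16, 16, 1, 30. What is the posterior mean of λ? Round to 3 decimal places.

Posterior mean ≈ 14.261

Total count ∑xᵢ = 158 over n = 11 nights.
Gamma is conjugate to the Poisson likelihood: posterior is Gamma(shape = 6+158 = 164, rate = 0.5+11 = 11.5).
Posterior mean = shape/rate = 164/11.5 = 14.261.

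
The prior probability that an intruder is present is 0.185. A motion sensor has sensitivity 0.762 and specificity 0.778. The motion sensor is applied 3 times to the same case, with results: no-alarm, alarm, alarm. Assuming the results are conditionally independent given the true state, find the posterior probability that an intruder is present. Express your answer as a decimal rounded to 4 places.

Posterior P(H) ≈ 0.4500

Let H be the event that an intruder is present; start with P(H) = 0.185. P('alarm'|H) = 0.762, P('alarm'|¬H) = 0.222.
Update on result 1 ('no-alarm'): P(H) ← 0.238·0.1850 / (0.238·0.1850 + 0.778·0.8150) = 0.044030/0.67810 = 0.0649.
Update on result 2 ('alarm'): P(H) ← 0.762·0.0649 / (0.762·0.0649 + 0.222·0.9351) = 0.049478/0.25706 = 0.1925.
Update on result 3 ('alarm'): P(H) ← 0.762·0.1925 / (0.762·0.1925 + 0.222·0.8075) = 0.14666/0.32594 = 0.4500.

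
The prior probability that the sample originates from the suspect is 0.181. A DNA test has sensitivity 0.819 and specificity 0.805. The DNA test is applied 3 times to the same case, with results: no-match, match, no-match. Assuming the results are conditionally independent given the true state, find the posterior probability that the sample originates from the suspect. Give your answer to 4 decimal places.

Posterior P(H) ≈ 0.0448

With H the event that the sample originates from the suspect, the joint likelihood of the observed sequence is P(data|H) = 0.181·0.819·0.181 = 0.026831 and P(data|¬H) = 0.805·0.195·0.805 = 0.12636.
Bayes: P(H|data) = 0.181·0.026831 / (0.181·0.026831 + 0.819·0.12636) = 0.0048565/0.10835 = 0.0448.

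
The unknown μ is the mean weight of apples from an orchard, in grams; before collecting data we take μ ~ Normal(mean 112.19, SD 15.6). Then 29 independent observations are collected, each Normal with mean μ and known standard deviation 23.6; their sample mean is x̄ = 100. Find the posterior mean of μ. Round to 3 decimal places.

Prior precision 1/τ₀² = 1/15.6² = 0.00410914; data precision n/σ² = 29/23.6² = 0.0520684.
Posterior precision = 0.00410914 + 0.0520684 = 0.0561775.
Posterior mean = (0.00410914·112.19 + 0.0520684·100) / 0.0561775 = 100.892.

Posterior mean ≈ 100.892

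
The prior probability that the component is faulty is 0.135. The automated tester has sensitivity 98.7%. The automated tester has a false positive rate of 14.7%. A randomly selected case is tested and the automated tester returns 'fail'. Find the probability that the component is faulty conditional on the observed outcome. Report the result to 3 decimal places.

P(H | E) ≈ 0.512

Let H be the event that the component is faulty. P(H) = 0.135, so P(¬H) = 0.865. With E the 'fail' result, P(E|H) = 0.987 and P(E|¬H) = 0.147.
P(E) = 0.987·0.135 + 0.147·0.865 = 0.13325 + 0.12715 = 0.26040.
By Bayes' theorem, P(H|E) = 0.13325 / 0.26040 = 0.512.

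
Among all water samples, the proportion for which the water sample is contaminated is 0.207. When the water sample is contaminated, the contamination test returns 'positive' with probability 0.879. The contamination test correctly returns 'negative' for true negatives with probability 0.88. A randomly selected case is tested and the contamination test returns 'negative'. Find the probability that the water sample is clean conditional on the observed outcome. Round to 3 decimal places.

P(¬H | E) ≈ 0.965

Let H be the event that the water sample is contaminated. P(H) = 0.207, so P(¬H) = 0.793. With E the 'negative' result, P(E|H) = 0.121 and P(E|¬H) = 0.88.
P(E) = 0.121·0.207 + 0.88·0.793 = 0.025047 + 0.69784 = 0.72289.
By Bayes' theorem, P(H|E) = 0.025047 / 0.72289 = 0.035. Hence P(¬H|E) = 1 − 0.035 = 0.965.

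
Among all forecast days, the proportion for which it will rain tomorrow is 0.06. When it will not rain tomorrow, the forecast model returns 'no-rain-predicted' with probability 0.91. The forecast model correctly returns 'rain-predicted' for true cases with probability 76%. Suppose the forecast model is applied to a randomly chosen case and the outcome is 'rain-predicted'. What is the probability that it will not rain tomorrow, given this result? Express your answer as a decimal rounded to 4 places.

Write H for 'it will rain tomorrow'. Prior odds H:¬H = 0.06/0.94 = 0.063830. For the 'rain-predicted' outcome, the likelihood ratio is 0.76/0.09 = 8.4444.
Posterior odds = 0.063830 × 8.4444 = 0.53901, so P(H|E) = 0.53901/(1+0.53901) = 0.3502. Then P(¬H|E) = 1 − 0.3502 = 0.6498.

P(¬H | E) ≈ 0.6498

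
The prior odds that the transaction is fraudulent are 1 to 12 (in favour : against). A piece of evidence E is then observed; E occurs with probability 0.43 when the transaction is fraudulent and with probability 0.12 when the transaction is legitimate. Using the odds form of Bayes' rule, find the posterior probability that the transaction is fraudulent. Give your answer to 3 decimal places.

Posterior probability ≈ 0.230

Prior odds = 1/12 = 0.083333. In log-odds, ln(0.083333) = -2.4849.
Add log likelihood ratio: ln(3.5833) = 1.2763.
Posterior log-odds = -1.2086, so posterior odds = exp(-1.2086) = 0.29861. Converting, P(H|E) = 0.29861/1.2986 = 0.230.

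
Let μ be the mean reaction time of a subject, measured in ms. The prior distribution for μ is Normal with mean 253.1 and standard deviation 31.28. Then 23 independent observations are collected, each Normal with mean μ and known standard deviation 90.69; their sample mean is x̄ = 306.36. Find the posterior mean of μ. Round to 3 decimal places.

Prior precision 1/τ₀² = 1/31.28² = 0.00102204; data precision n/σ² = 23/90.69² = 0.00279646.
Posterior precision = 0.00102204 + 0.00279646 = 0.00381850.
Posterior mean = (0.00102204·253.1 + 0.00279646·306.36) / 0.00381850 = 292.105.

Posterior mean ≈ 292.105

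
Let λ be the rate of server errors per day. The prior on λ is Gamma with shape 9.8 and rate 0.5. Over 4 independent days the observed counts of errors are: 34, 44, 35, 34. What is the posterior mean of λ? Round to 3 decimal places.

Total count ∑xᵢ = 147 over n = 4 days.
Gamma is conjugate to the Poisson likelihood: posterior is Gamma(shape = 9.8+147 = 156.8, rate = 0.5+4 = 4.5).
E[λ | data] = 156.8/4.5 = 34.844.

Posterior mean ≈ 34.844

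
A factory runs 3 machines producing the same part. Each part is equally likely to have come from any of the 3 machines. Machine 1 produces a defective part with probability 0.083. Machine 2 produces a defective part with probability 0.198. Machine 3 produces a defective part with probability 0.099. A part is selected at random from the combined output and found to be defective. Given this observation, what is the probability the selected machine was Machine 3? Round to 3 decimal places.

Tabulate prior·likelihood by source: [1] prior 0.333333, lik 0.083, product 0.02767; [2] prior 0.333333, lik 0.198, product 0.06600; [3] prior 0.333333, lik 0.099, product 0.03300.
Normalizing constant = 0.12667; the posterior for Machine 3 is its product over the sum, 0.03300/0.12667 = 0.261.

Posterior probability ≈ 0.261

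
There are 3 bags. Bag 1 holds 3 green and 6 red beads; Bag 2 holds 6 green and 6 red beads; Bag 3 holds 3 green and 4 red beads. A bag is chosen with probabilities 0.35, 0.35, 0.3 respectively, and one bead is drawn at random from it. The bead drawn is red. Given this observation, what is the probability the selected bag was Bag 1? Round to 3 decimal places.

Tabulate prior·likelihood by source: [1] prior 0.35, lik 0.6667, product 0.2333; [2] prior 0.35, lik 0.5, product 0.1750; [3] prior 0.3, lik 0.5714, product 0.1714.
Normalizing constant = 0.57976; the posterior for Bag 1 is its product over the sum, 0.2333/0.57976 = 0.402.

Posterior probability ≈ 0.402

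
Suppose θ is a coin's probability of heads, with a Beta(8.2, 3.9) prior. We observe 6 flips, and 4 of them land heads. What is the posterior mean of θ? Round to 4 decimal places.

The binomial likelihood is conjugate to the Beta prior: with 4 successes and 2 failures, the posterior is Beta(8.2+4, 3.9+2) = Beta(12.2, 5.9).
Posterior mean = α/(α+β) = 12.2/18.1 = 0.6740.

Posterior mean ≈ 0.6740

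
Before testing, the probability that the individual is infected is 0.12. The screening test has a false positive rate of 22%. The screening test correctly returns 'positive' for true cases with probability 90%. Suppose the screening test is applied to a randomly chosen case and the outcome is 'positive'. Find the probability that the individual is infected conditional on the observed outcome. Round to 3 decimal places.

Let H be the event that the individual is infected. P(H) = 0.12, so P(¬H) = 0.88. With E the 'positive' result, P(E|H) = 0.9 and P(E|¬H) = 0.22.
P(E) = 0.9·0.12 + 0.22·0.88 = 0.10800 + 0.19360 = 0.30160.
By Bayes' theorem, P(H|E) = 0.10800 / 0.30160 = 0.358.

P(H | E) ≈ 0.358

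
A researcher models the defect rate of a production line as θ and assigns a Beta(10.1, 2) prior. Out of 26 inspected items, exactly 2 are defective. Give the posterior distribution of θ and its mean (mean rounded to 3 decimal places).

Posterior: Beta(12.1, 26); mean ≈ 0.318

The binomial likelihood is conjugate to the Beta prior: with 2 successes and 24 failures, the posterior is Beta(10.1+2, 2+24) = Beta(12.1, 26).
E[θ | data] = 12.1/(12.1+26) = 0.318.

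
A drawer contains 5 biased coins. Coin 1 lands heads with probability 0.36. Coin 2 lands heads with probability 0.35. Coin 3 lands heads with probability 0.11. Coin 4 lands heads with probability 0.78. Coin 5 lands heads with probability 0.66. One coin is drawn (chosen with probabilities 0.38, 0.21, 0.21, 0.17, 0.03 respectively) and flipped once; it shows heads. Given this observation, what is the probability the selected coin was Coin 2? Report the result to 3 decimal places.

P(heads|C1) = 0.36; P(heads|C2) = 0.35; P(heads|C3) = 0.11; P(heads|C4) = 0.78; P(heads|C5) = 0.66.
Prior × likelihood for each source: 0.38·0.36=0.1368, 0.21·0.35=0.07350, 0.21·0.11=0.02310, 0.17·0.78=0.1326, 0.03·0.66=0.01980. Summing gives P(heads) = 0.38580.
P(Coin 2 | heads) = 0.07350 / 0.38580 = 0.191.

Posterior probability ≈ 0.191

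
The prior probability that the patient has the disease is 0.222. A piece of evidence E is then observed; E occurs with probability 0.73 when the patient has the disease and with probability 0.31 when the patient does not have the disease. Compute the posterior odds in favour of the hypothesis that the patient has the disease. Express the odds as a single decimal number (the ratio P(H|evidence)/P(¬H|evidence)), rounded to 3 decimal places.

Prior odds = 0.222/(1−0.222) = 0.28535.
Likelihood ratio for E = 0.73/0.31 = 2.3548.
Posterior odds = prior odds × LR = 0.67195.

Posterior odds ≈ 0.672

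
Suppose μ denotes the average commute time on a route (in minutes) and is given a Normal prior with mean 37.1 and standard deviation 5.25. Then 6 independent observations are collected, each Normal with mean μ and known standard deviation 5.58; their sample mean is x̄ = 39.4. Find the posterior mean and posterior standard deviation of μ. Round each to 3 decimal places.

With known σ, the Normal prior is conjugate. Weight on the data is w = (n/σ²)/(n/σ² + 1/τ₀²) = 0.192701/(0.192701+0.0362812) = 0.84155.
Posterior mean = w·x̄ + (1−w)·μ₀ = 0.84155·39.4 + 0.15845·37.1 = 39.036. Posterior variance = 1/(0.192701+0.0362812) = 4.36716, so SD = 2.090.

Posterior mean ≈ 39.036; posterior SD ≈ 2.090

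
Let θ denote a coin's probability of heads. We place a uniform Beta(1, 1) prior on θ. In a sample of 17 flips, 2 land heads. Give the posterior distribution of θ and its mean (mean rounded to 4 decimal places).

Observing 2 successes and 15 failures updates Beta(1, 1) by adding the success and failure counts to the two shape parameters: α = 1+2 = 3, β = 1+15 = 16.
E[θ | data] = 3/(3+16) = 0.1579.

Posterior: Beta(3, 16); mean ≈ 0.1579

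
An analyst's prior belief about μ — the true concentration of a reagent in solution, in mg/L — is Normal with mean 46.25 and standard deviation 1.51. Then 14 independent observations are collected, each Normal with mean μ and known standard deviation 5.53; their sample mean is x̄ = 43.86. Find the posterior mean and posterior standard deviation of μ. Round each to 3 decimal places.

Posterior mean ≈ 45.029; posterior SD ≈ 1.056

With known σ, the Normal prior is conjugate. Weight on the data is w = (n/σ²)/(n/σ² + 1/τ₀²) = 0.457802/(0.457802+0.438577) = 0.51072.
Posterior mean = w·x̄ + (1−w)·μ₀ = 0.51072·43.86 + 0.48928·46.25 = 45.029. Posterior variance = 1/(0.457802+0.438577) = 1.11560, so SD = 1.056.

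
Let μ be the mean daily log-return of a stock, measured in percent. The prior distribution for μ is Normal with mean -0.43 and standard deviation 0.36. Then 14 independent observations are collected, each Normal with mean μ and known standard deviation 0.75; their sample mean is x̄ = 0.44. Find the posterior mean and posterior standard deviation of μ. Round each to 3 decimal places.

With known σ, the Normal prior is conjugate. Weight on the data is w = (n/σ²)/(n/σ² + 1/τ₀²) = 24.8889/(24.8889+7.71605) = 0.76335.
Posterior mean = w·x̄ + (1−w)·μ₀ = 0.76335·0.44 + 0.23665·-0.43 = 0.234. Posterior variance = 1/(24.8889+7.71605) = 0.0306702, so SD = 0.175.

Posterior mean ≈ 0.234; posterior SD ≈ 0.175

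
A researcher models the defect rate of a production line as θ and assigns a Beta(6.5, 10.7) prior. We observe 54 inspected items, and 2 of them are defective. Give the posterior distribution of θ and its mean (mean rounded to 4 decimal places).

Posterior: Beta(8.5, 62.7); mean ≈ 0.1194

The binomial likelihood is conjugate to the Beta prior: with 2 successes and 52 failures, the posterior is Beta(6.5+2, 10.7+52) = Beta(8.5, 62.7).
Posterior mean = α/(α+β) = 8.5/71.2 = 0.1194.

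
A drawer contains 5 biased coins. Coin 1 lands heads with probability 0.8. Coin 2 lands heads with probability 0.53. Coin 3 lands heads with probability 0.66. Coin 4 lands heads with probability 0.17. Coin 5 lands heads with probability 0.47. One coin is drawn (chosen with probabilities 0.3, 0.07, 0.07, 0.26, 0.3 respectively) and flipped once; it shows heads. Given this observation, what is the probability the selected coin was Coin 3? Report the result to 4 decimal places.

Tabulate prior·likelihood by source: [1] prior 0.3, lik 0.8, product 0.2400; [2] prior 0.07, lik 0.53, product 0.03710; [3] prior 0.07, lik 0.66, product 0.04620; [4] prior 0.26, lik 0.17, product 0.04420; [5] prior 0.3, lik 0.47, product 0.1410.
Normalizing constant = 0.50850; the posterior for Coin 3 is its product over the sum, 0.04620/0.50850 = 0.0909.

Posterior probability ≈ 0.0909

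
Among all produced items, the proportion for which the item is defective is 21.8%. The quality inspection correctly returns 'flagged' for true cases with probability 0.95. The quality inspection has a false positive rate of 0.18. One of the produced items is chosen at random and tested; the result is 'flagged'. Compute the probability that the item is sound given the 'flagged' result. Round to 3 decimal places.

Let H be the event that the item is defective. P(H) = 0.218, so P(¬H) = 0.782. With E the 'flagged' result, P(E|H) = 0.95 and P(E|¬H) = 0.18.
P(E) = 0.95·0.218 + 0.18·0.782 = 0.20710 + 0.14076 = 0.34786.
By Bayes' theorem, P(H|E) = 0.20710 / 0.34786 = 0.595. Hence P(¬H|E) = 1 − 0.595 = 0.405.

P(¬H | E) ≈ 0.405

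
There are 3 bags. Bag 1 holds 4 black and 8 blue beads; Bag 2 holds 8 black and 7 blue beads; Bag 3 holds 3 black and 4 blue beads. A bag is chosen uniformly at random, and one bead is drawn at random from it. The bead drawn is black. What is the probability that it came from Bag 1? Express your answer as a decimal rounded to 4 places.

Posterior probability ≈ 0.2574

Tabulate prior·likelihood by source: [1] prior 0.333333, lik 0.3333, product 0.1111; [2] prior 0.333333, lik 0.5333, product 0.1778; [3] prior 0.333333, lik 0.4286, product 0.1429.
Normalizing constant = 0.43175; the posterior for Bag 1 is its product over the sum, 0.1111/0.43175 = 0.2574.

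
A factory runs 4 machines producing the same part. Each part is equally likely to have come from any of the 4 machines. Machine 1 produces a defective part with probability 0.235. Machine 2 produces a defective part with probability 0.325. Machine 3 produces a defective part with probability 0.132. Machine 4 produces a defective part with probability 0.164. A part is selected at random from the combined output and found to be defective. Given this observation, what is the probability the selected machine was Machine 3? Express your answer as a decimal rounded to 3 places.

Tabulate prior·likelihood by source: [1] prior 0.25, lik 0.235, product 0.05875; [2] prior 0.25, lik 0.325, product 0.08125; [3] prior 0.25, lik 0.132, product 0.03300; [4] prior 0.25, lik 0.164, product 0.04100.
Normalizing constant = 0.21400; the posterior for Machine 3 is its product over the sum, 0.03300/0.21400 = 0.154.

Posterior probability ≈ 0.154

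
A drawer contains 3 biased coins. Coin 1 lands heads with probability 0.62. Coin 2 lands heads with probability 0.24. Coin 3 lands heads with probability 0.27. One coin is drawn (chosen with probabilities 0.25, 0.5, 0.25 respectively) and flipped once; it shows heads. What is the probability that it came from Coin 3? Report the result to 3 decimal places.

Posterior probability ≈ 0.197

Tabulate prior·likelihood by source: [1] prior 0.25, lik 0.62, product 0.1550; [2] prior 0.5, lik 0.24, product 0.1200; [3] prior 0.25, lik 0.27, product 0.06750.
Normalizing constant = 0.34250; the posterior for Coin 3 is its product over the sum, 0.06750/0.34250 = 0.197.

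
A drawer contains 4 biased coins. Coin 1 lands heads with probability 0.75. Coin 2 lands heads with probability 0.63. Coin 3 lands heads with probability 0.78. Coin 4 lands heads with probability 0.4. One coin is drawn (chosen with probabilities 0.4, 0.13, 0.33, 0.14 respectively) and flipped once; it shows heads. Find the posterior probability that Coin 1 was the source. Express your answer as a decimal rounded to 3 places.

Posterior probability ≈ 0.431

P(heads|C1) = 0.75; P(heads|C2) = 0.63; P(heads|C3) = 0.78; P(heads|C4) = 0.4.
Prior × likelihood for each source: 0.4·0.75=0.3000, 0.13·0.63=0.08190, 0.33·0.78=0.2574, 0.14·0.4=0.05600. Summing gives P(heads) = 0.69530.
P(Coin 1 | heads) = 0.3000 / 0.69530 = 0.431.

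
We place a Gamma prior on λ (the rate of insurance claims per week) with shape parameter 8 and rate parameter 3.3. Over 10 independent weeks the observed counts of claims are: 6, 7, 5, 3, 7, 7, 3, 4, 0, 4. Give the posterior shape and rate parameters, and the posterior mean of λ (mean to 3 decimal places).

The Poisson likelihood adds the total count to the shape and the number of exposure periods to the rate. Here ∑xᵢ = 46 and n = 10, so shape 8→54 and rate 3.3→13.3.
Posterior mean = shape/rate = 54/13.3 = 4.060.

Posterior: Gamma(shape=54, rate=13.3); mean ≈ 4.060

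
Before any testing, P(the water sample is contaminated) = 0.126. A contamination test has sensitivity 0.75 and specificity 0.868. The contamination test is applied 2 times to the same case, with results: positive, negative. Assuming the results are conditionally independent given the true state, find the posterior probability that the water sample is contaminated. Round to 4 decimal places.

Let H be the event that the water sample is contaminated; start with P(H) = 0.126. P('positive'|H) = 0.75, P('positive'|¬H) = 0.132.
Update on result 1 ('positive'): P(H) ← 0.75·0.1260 / (0.75·0.1260 + 0.132·0.8740) = 0.094500/0.20987 = 0.4503.
Update on result 2 ('negative'): P(H) ← 0.25·0.4503 / (0.25·0.4503 + 0.868·0.5497) = 0.11257/0.58973 = 0.1909.

Posterior P(H) ≈ 0.1909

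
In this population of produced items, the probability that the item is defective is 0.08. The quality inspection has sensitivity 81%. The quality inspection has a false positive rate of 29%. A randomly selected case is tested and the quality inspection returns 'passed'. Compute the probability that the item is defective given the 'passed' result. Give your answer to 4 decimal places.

Write H for 'the item is defective'. Prior odds H:¬H = 0.08/0.92 = 0.086957. For the 'passed' outcome, the likelihood ratio is 0.19/0.71 = 0.26761.
Posterior odds = 0.086957 × 0.26761 = 0.023270, so P(H|E) = 0.023270/(1+0.023270) = 0.0227.

P(H | E) ≈ 0.0227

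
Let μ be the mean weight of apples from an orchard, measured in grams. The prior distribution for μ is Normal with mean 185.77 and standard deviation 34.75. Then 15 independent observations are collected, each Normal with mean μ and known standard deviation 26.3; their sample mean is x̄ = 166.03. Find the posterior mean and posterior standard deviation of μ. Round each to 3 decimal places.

Posterior mean ≈ 166.756; posterior SD ≈ 6.665

With known σ, the Normal prior is conjugate. Weight on the data is w = (n/σ²)/(n/σ² + 1/τ₀²) = 0.0216860/(0.0216860+0.00082811) = 0.96322.
Posterior mean = w·x̄ + (1−w)·μ₀ = 0.96322·166.03 + 0.036782·185.77 = 166.756. Posterior variance = 1/(0.0216860+0.00082811) = 44.4166, so SD = 6.665.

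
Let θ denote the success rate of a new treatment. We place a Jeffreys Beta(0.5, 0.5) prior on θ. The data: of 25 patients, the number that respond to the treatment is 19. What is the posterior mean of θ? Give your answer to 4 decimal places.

Observing 19 successes and 6 failures updates Beta(0.5, 0.5) by adding the success and failure counts to the two shape parameters: α = 0.5+19 = 19.5, β = 0.5+6 = 6.5.
E[θ | data] = 19.5/(19.5+6.5) = 0.7500.

Posterior mean ≈ 0.7500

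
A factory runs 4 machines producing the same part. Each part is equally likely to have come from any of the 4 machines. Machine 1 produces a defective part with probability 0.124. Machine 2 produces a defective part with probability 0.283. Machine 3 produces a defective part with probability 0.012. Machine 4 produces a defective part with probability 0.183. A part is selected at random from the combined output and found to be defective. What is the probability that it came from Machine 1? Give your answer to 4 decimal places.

Tabulate prior·likelihood by source: [1] prior 0.25, lik 0.124, product 0.03100; [2] prior 0.25, lik 0.283, product 0.07075; [3] prior 0.25, lik 0.012, product 0.003000; [4] prior 0.25, lik 0.183, product 0.04575.
Normalizing constant = 0.15050; the posterior for Machine 1 is its product over the sum, 0.03100/0.15050 = 0.2060.

Posterior probability ≈ 0.2060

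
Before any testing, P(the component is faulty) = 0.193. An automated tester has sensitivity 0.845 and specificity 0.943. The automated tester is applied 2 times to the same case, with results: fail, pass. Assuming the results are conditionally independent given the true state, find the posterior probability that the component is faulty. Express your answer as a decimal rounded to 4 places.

Posterior P(H) ≈ 0.3682

Let H be the event that the component is faulty; start with P(H) = 0.193. P('fail'|H) = 0.845, P('fail'|¬H) = 0.057.
Update on result 1 ('fail'): P(H) ← 0.845·0.1930 / (0.845·0.1930 + 0.057·0.8070) = 0.16309/0.20908 = 0.7800.
Update on result 2 ('pass'): P(H) ← 0.155·0.7800 / (0.155·0.7800 + 0.943·0.2200) = 0.12090/0.32836 = 0.3682.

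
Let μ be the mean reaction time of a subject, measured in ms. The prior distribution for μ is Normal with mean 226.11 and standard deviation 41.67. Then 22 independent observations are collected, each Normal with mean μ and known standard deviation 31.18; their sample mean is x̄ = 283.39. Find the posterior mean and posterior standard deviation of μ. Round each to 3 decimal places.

Posterior mean ≈ 281.968; posterior SD ≈ 6.565

With known σ, the Normal prior is conjugate. Weight on the data is w = (n/σ²)/(n/σ² + 1/τ₀²) = 0.0226293/(0.0226293+0.00057591) = 0.97518.
Posterior mean = w·x̄ + (1−w)·μ₀ = 0.97518·283.39 + 0.024818·226.11 = 281.968. Posterior variance = 1/(0.0226293+0.00057591) = 43.0938, so SD = 6.565.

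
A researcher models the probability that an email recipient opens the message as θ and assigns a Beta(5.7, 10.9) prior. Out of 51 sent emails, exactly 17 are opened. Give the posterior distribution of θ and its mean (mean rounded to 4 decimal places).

Observing 17 successes and 34 failures updates Beta(5.7, 10.9) by adding the success and failure counts to the two shape parameters: α = 5.7+17 = 22.7, β = 10.9+34 = 44.9.
E[θ | data] = 22.7/(22.7+44.9) = 0.3358.

Posterior: Beta(22.7, 44.9); mean ≈ 0.3358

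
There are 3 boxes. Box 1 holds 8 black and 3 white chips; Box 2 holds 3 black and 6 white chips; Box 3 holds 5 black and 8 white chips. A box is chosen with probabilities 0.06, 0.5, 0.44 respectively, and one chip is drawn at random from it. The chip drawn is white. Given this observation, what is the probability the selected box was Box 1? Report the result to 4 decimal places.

Posterior probability ≈ 0.0264

P(white|Box 1) = 0.2727; P(white|Box 2) = 0.6667; P(white|Box 3) = 0.6154.
Prior × likelihood for each source: 0.06·0.2727=0.01636, 0.5·0.6667=0.3333, 0.44·0.6154=0.2708. Summing gives P(white) = 0.62047.
P(Box 1 | white) = 0.01636 / 0.62047 = 0.0264.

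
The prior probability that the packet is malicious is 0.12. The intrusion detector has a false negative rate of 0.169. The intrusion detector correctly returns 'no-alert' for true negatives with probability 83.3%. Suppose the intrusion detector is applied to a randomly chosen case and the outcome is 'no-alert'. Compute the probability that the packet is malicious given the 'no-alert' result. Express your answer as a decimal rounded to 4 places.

Let H be the event that the packet is malicious. P(H) = 0.12, so P(¬H) = 0.88. With E the 'no-alert' result, P(E|H) = 0.169 and P(E|¬H) = 0.833.
P(E) = 0.169·0.12 + 0.833·0.88 = 0.020280 + 0.73304 = 0.75332.
By Bayes' theorem, P(H|E) = 0.020280 / 0.75332 = 0.0269.

P(H | E) ≈ 0.0269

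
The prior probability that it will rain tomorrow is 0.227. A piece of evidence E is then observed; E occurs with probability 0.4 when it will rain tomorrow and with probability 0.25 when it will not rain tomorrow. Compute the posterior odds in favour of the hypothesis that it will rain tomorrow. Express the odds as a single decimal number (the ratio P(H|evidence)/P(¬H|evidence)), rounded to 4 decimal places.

Posterior odds ≈ 0.4699

Prior odds = 0.227/(1−0.227) = 0.29366. In log-odds, ln(0.29366) = -1.2253.
Add log likelihood ratio: ln(1.6000) = 0.47000.
Posterior log-odds = -0.75533, so posterior odds = exp(-0.75533) = 0.46986.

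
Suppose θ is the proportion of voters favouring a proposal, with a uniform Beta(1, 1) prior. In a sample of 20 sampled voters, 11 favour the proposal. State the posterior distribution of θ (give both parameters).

Posterior: Beta(12, 10)

Observing 11 successes and 9 failures updates Beta(1, 1) by adding the success and failure counts to the two shape parameters: α = 1+11 = 12, β = 1+9 = 10.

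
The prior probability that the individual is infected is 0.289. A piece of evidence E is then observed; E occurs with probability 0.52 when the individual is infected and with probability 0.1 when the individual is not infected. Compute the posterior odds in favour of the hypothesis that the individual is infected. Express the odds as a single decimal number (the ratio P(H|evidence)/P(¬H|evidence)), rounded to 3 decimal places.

Prior odds = 0.289/(1−0.289) = 0.40647. In log-odds, ln(0.40647) = -0.90025.
Add log likelihood ratio: ln(5.2000) = 1.6487.
Posterior log-odds = 0.74841, so posterior odds = exp(0.74841) = 2.1136.

Posterior odds ≈ 2.114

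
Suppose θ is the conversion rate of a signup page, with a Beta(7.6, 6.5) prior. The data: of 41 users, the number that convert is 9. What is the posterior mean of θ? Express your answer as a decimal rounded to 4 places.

Observing 9 successes and 32 failures updates Beta(7.6, 6.5) by adding the success and failure counts to the two shape parameters: α = 7.6+9 = 16.6, β = 6.5+32 = 38.5.
Posterior mean = α/(α+β) = 16.6/55.1 = 0.3013.

Posterior mean ≈ 0.3013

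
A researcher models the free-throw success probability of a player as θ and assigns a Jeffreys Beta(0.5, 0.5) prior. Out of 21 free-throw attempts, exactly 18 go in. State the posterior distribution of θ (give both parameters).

The binomial likelihood is conjugate to the Beta prior: with 18 successes and 3 failures, the posterior is Beta(0.5+18, 0.5+3) = Beta(18.5, 3.5).

Posterior: Beta(18.5, 3.5)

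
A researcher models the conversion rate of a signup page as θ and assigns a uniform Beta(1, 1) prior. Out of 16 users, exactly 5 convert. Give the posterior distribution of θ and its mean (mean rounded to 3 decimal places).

Posterior: Beta(6, 12); mean ≈ 0.333

Observing 5 successes and 11 failures updates Beta(1, 1) by adding the success and failure counts to the two shape parameters: α = 1+5 = 6, β = 1+11 = 12.
E[θ | data] = 6/(6+12) = 0.333.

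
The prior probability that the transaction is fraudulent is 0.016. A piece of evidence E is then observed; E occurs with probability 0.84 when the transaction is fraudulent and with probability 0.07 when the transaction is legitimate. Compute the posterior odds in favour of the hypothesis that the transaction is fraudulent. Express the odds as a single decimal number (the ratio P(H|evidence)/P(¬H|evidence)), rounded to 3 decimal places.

Posterior odds ≈ 0.195

Prior odds = 0.016/(1−0.016) = 0.016260. In log-odds, ln(0.016260) = -4.1190.
Add log likelihood ratio: ln(12.000) = 2.4849.
Posterior log-odds = -1.6341, so posterior odds = exp(-1.6341) = 0.19512.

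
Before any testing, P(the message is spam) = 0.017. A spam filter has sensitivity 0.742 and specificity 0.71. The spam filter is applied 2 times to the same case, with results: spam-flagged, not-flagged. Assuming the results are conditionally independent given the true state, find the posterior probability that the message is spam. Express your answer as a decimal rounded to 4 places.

Let H be the event that the message is spam; start with P(H) = 0.017. P('spam-flagged'|H) = 0.742, P('spam-flagged'|¬H) = 0.29.
Update on result 1 ('spam-flagged'): P(H) ← 0.742·0.0170 / (0.742·0.0170 + 0.29·0.9830) = 0.012614/0.29768 = 0.0424.
Update on result 2 ('not-flagged'): P(H) ← 0.258·0.0424 / (0.258·0.0424 + 0.71·0.9576) = 0.010932/0.69085 = 0.0158.

Posterior P(H) ≈ 0.0158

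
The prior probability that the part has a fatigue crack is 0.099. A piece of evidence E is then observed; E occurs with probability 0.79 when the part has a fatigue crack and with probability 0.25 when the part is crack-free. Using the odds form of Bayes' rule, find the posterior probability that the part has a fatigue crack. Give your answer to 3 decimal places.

Posterior probability ≈ 0.258

Prior odds = 0.099/(1−0.099) = 0.10988.
Likelihood ratio for E = 0.79/0.25 = 3.1600.
Posterior odds = prior odds × LR = 0.34721.
Posterior probability = odds/(1+odds) = 0.34721/1.3472 = 0.258.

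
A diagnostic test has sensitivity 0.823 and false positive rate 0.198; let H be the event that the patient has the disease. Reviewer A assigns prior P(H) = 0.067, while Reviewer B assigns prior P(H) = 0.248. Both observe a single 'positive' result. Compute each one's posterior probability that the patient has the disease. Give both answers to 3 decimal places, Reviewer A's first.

The likelihood ratio for a 'positive' result is 0.823/0.198 = 4.1566.
Reviewer A: prior odds 0.067/0.933 = 0.071811; posterior odds 0.29849; posterior probability 0.230.
Reviewer B: prior odds 0.248/0.752 = 0.32979; posterior odds 1.3708; posterior probability 0.578.

Reviewer A: 0.230; Reviewer B: 0.578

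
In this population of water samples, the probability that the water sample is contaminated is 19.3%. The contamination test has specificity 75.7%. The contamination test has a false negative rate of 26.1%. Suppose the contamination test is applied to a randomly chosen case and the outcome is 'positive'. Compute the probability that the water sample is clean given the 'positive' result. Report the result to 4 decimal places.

P(¬H | E) ≈ 0.5789

Write H for 'the water sample is contaminated'. Prior odds H:¬H = 0.193/0.807 = 0.23916. For the 'positive' outcome, the likelihood ratio is 0.739/0.243 = 3.0412.
Posterior odds = 0.23916 × 3.0412 = 0.72731, so P(H|E) = 0.72731/(1+0.72731) = 0.4211. Then P(¬H|E) = 1 − 0.4211 = 0.5789.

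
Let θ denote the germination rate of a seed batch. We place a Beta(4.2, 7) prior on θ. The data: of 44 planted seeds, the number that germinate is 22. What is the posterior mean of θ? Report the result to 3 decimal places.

The binomial likelihood is conjugate to the Beta prior: with 22 successes and 22 failures, the posterior is Beta(4.2+22, 7+22) = Beta(26.2, 29).
E[θ | data] = 26.2/(26.2+29) = 0.475.

Posterior mean ≈ 0.475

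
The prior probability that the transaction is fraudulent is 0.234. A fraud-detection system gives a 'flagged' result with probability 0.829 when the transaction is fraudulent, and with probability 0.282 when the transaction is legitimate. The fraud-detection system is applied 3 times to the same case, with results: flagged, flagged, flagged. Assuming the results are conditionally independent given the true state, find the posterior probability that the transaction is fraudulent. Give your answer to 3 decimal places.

Posterior P(H) ≈ 0.886

Let H be the event that the transaction is fraudulent; start with P(H) = 0.234. P('flagged'|H) = 0.829, P('flagged'|¬H) = 0.282.
Update on result 1 ('flagged'): P(H) ← 0.829·0.2340 / (0.829·0.2340 + 0.282·0.7660) = 0.19399/0.41000 = 0.4731.
Update on result 2 ('flagged'): P(H) ← 0.829·0.4731 / (0.829·0.4731 + 0.282·0.5269) = 0.39223/0.54081 = 0.7253.
Update on result 3 ('flagged'): P(H) ← 0.829·0.7253 / (0.829·0.7253 + 0.282·0.2747) = 0.60125/0.67872 = 0.8859.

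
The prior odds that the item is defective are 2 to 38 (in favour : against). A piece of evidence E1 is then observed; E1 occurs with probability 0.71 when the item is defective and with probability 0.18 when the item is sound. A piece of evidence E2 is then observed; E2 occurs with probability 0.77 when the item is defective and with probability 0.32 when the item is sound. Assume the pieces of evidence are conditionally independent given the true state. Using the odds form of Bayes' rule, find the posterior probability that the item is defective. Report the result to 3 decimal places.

Posterior probability ≈ 0.333

Prior odds = 2/38 = 0.052632. In log-odds, ln(0.052632) = -2.9444.
Add log likelihood ratios: ln(3.9444) + ln(2.4062) = 2.2504.
Posterior log-odds = -0.69406, so posterior odds = exp(-0.69406) = 0.49954. Converting, P(H|E) = 0.49954/1.4995 = 0.333.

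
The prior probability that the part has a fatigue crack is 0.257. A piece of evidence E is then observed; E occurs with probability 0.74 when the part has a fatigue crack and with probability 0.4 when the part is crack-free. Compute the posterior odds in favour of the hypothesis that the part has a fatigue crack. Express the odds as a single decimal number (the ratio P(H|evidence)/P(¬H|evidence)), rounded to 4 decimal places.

Posterior odds ≈ 0.6399

Prior odds = 0.257/(1−0.257) = 0.34590. In log-odds, ln(0.34590) = -1.0616.
Add log likelihood ratio: ln(1.8500) = 0.61519.
Posterior log-odds = -0.44643, so posterior odds = exp(-0.44643) = 0.63991.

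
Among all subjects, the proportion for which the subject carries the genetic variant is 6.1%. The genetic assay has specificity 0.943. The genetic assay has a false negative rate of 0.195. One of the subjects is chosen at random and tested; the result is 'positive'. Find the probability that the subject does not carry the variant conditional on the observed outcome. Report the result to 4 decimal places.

P(¬H | E) ≈ 0.5215

Write H for 'the subject carries the genetic variant'. Prior odds H:¬H = 0.061/0.939 = 0.064963. For the 'positive' outcome, the likelihood ratio is 0.805/0.057 = 14.123.
Posterior odds = 0.064963 × 14.123 = 0.91746, so P(H|E) = 0.91746/(1+0.91746) = 0.4785. Then P(¬H|E) = 1 − 0.4785 = 0.5215.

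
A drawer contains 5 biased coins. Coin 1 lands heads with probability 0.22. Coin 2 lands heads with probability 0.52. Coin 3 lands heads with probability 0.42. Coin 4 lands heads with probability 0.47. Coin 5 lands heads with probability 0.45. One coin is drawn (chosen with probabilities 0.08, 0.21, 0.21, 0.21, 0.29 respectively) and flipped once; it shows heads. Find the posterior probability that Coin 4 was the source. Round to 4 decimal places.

Posterior probability ≈ 0.2222

Tabulate prior·likelihood by source: [1] prior 0.08, lik 0.22, product 0.01760; [2] prior 0.21, lik 0.52, product 0.1092; [3] prior 0.21, lik 0.42, product 0.08820; [4] prior 0.21, lik 0.47, product 0.09870; [5] prior 0.29, lik 0.45, product 0.1305.
Normalizing constant = 0.44420; the posterior for Coin 4 is its product over the sum, 0.09870/0.44420 = 0.2222.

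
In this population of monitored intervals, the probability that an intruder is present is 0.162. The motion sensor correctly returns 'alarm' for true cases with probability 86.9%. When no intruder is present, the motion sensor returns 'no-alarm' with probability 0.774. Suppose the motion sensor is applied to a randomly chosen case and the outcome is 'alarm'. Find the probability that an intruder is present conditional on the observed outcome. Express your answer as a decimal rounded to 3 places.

P(H | E) ≈ 0.426

Write H for 'an intruder is present'. Prior odds H:¬H = 0.162/0.838 = 0.19332. For the 'alarm' outcome, the likelihood ratio is 0.869/0.226 = 3.8451.
Posterior odds = 0.19332 × 3.8451 = 0.74333, so P(H|E) = 0.74333/(1+0.74333) = 0.426.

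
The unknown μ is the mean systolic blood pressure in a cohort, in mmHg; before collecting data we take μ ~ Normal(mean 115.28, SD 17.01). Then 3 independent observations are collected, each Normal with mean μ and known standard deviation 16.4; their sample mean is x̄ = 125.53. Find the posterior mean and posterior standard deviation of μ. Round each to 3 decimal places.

With known σ, the Normal prior is conjugate. Weight on the data is w = (n/σ²)/(n/σ² + 1/τ₀²) = 0.0111541/(0.0111541+0.00345614) = 0.76344.
Posterior mean = w·x̄ + (1−w)·μ₀ = 0.76344·125.53 + 0.23656·115.28 = 123.105. Posterior variance = 1/(0.0111541+0.00345614) = 68.4453, so SD = 8.273.

Posterior mean ≈ 123.105; posterior SD ≈ 8.273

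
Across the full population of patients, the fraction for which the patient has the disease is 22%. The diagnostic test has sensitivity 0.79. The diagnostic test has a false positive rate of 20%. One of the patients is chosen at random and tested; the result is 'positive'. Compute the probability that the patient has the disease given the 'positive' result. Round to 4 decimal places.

P(H | E) ≈ 0.5270

Let H be the event that the patient has the disease. P(H) = 0.22, so P(¬H) = 0.78. With E the 'positive' result, P(E|H) = 0.79 and P(E|¬H) = 0.2.
P(E) = 0.79·0.22 + 0.2·0.78 = 0.17380 + 0.15600 = 0.32980.
By Bayes' theorem, P(H|E) = 0.17380 / 0.32980 = 0.5270.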